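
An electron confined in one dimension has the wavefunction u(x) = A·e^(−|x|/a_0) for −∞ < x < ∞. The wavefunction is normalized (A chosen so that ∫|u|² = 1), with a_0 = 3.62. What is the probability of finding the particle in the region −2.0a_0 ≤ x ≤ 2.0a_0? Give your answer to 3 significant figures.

P ≈ 0.982

|u|² is the probability density, so P = ∫_{−2.0a_0}^{2.0a_0} |u|² dx.
With A² fixed by ∫|u|² = 1, i.e. A² = (a_0)^(−1), substitute and integrate.
Both integrals are even about x = 0, so only the x ≥ 0 halves are needed (the factors of 2 cancel). Substituting t = x/a_0, A² and the length scale cancel in the ratio: P = ∫_{0}^{2.0} e^(-2·t) dt / ∫_{0}^{∞} e^(-2·t) dt.
With ∫ e^(-2·t) dt = -e^(-2·t)/2 + C, the region integral is 1/2 - e^(-4)/2 and the full one is 1/2.
Taking the ratio, P = 0.9817.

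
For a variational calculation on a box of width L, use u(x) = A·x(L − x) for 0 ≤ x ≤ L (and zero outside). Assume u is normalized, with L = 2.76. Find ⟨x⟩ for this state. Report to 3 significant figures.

The expectation value is the |u|²-weighted average of x: ∫ x|u|² dx.
Expanding the polynomial and integrating term by term, since the A² factors cancel between numerator and denominator, ⟨x⟩ = L/2.
Putting L = 2.76 gives 1.380.

⟨x⟩ ≈ 1.38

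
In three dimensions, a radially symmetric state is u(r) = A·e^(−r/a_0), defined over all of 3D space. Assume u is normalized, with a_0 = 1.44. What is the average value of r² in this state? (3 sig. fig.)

⟨r^2⟩ ≈ 6.22

⟨r²⟩ = ∫ r^2 |u|² 4πr² dr over the full domain.
Evaluating both integrals, ⟨r²⟩ = 3·a_0^2.
Putting a_0 = 1.44 gives 6.221.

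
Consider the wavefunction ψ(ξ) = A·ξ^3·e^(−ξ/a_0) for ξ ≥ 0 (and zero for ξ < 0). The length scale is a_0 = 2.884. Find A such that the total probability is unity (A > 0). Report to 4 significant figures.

Require ∫ |ψ|² dξ = 1 over the whole domain.
Recall ∫₀^∞ ξ^m e^(−ξ/β) dξ = m!·β^(m+1), with ψ = A·ξ^3·e^(−ξ/a_0), the integral evaluates to A²·[45·a_0^7/8].
Hence A² = 1/[45·a_0^7/8].
Plugging in a_0 = 2.884 yields A = 0.010350.

A ≈ 0.01035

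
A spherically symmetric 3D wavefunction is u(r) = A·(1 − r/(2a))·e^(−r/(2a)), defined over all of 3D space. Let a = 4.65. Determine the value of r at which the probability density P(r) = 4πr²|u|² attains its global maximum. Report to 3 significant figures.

r ≈ 24.3

Differentiate P(r) = 4πr²|u|² with respect to r and set to zero.
Solving yields r = a·(√(5) + 3).
With a = 4.65, the most probable radial distance is 24.35.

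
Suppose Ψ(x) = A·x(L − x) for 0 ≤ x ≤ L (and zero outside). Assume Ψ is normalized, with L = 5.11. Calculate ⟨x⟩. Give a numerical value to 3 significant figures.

⟨x⟩ ≈ 2.56

⟨x⟩ = ∫ x |Ψ|² dx over the full domain.
Expanding the polynomial and integrating term by term, the ratio of the moment integral to the normalization integral gives ⟨x⟩ = L/2.
Putting L = 5.11 gives 2.555.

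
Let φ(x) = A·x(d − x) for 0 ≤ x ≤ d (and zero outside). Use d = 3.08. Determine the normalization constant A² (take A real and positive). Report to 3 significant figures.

A^2 ≈ 0.108

Require ∫ |φ|² dx = 1 over the whole domain.
Expanding the polynomial and integrating term by term, the integral (without the A² prefactor) comes out to d^5/30.
Setting this equal to 1 gives A² = 1/(d^5/30).
Plugging in d = 3.08 yields A = 0.3290.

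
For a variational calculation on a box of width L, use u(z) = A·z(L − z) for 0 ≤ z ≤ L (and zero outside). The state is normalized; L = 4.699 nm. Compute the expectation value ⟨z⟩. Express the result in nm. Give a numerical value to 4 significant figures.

The expectation value is the |u|²-weighted average of z: ∫ z|u|² dz.
Expanding the polynomial and integrating term by term, since the A² factors cancel between numerator and denominator, ⟨z⟩ = L/2.
With L = 4.699, ⟨z⟩ = 2.3495.

⟨z⟩ ≈ 2.350 nm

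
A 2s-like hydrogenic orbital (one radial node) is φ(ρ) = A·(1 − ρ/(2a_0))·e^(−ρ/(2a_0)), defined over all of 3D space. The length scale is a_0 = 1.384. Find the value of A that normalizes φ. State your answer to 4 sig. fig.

Require ∫ |φ|² 4πρ² dρ = 1 over the whole domain.
The angular integral contributes 4π, leaving ∫₀^∞ ρ²|φ|² dρ.
Using ∫₀^∞ ρⁿ e^(−αρ) dρ = n!/αⁿ⁺¹, ∫|φ|² 4πρ² dρ = A²·(8·π·a_0^3).
With a_0 = 1.384: A² = 0.015009 and A = 0.12251.

A ≈ 0.1225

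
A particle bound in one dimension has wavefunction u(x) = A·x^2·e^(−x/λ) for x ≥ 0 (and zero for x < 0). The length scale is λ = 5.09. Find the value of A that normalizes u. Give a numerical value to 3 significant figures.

A ≈ 0.0198

The normalization condition is ∫|u|² dx = 1 from 0 to ∞.
With u = A·x^2·e^(−x/λ), the integral evaluates to A²·[3·λ^5/4].
Plugging in λ = 5.09 yields A = 0.01975.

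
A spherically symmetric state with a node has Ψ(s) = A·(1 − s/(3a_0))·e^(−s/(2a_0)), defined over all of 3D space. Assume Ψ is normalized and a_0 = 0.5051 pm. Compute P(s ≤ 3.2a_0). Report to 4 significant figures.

P = ∫ |Ψ|² 4πs² ds over s ≤ 3.2a_0.
The full normalization integral is A²·[8·π·a_0^3/3] = 1, fixing A².
Substituting u = s/a_0, A², 4π and the length scale all cancel in the ratio: P = ∫_{0}^{3.2} u^2·(1 - u/3)^2·e^(-u) du / ∫_{0}^{∞} u^2·(1 - u/3)^2·e^(-u) du.
An antiderivative of u^2·(1 - u/3)^2·e^(-u) is (-u^4 + 2·u^3 - 3·u^2 - 6·u - 6)·e^(-u)/9; evaluating from 0 to 3.2 gives 2/3 - 6614·e^(-16/5)/625, while the full integral is 2/3.
Taking the ratio yields P = 0.35296.

P ≈ 0.3530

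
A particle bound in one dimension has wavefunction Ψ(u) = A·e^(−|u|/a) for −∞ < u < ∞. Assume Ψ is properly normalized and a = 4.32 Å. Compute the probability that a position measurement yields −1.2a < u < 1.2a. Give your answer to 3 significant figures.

P ≈ 0.909

The probability is P = ∫ |Ψ|² du over [−1.2a, 1.2a].
With A² fixed by ∫|Ψ|² = 1, i.e. A² = (a)^(−1), substitute and integrate.
Both integrals are even about u = 0, so only the u ≥ 0 halves are needed (the factors of 2 cancel). Substituting t = u/a, A² and the length scale cancel in the ratio: P = ∫_{0}^{1.2} e^(-2·t) dt / ∫_{0}^{∞} e^(-2·t) dt.
With ∫ e^(-2·t) dt = -e^(-2·t)/2 + C, the region integral is 1/2 - e^(-12/5)/2 and the full one is 1/2.
Evaluating gives P = 0.9093.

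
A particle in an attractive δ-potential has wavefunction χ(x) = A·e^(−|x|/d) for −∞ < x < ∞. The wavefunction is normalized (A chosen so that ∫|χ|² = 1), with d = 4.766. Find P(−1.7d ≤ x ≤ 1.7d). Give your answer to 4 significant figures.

The probability is P = ∫ |χ|² dx over [−1.7d, 1.7d].
With A² fixed by ∫|χ|² = 1, i.e. A² = (d)^(−1), substitute and integrate.
By symmetry take twice the x ≥ 0 contribution in numerator and denominator; the 2's cancel. Let u = x/d; then A² and the length scale cancel, so P = ∫_{0}^{1.7} e^(-2·u) du ÷ ∫_{0}^{∞} e^(-2·u) du.
Using ∫ e^(-2·u) du = -e^(-2·u)/2, the numerator is 1/2 - e^(-17/5)/2 and the denominator is 1/2.
The result is P = 0.96663.

P ≈ 0.9666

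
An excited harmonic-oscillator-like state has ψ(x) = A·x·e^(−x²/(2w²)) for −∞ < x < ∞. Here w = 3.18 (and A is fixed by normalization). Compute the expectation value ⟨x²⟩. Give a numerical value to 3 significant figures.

⟨x^2⟩ ≈ 15.2

The expectation value is the |ψ|²-weighted average of x^2: ∫ x^2|ψ|² dx.
With ∫_{−∞}^{∞} x^(2m) e^(−αx²) dx = (2m−1)!!·√π / (2^m α^(m+1/2)), since the A² factors cancel between numerator and denominator, ⟨x²⟩ = 3·w^2/2.
Putting w = 3.18 gives 15.17.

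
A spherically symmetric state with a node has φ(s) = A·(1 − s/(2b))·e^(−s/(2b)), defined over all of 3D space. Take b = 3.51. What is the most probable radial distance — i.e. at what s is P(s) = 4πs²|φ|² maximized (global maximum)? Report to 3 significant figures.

s ≈ 18.4

Differentiate P(s) = 4πs²|φ|² with respect to s and set to zero.
This gives s = b·(√(5) + 3).
With b = 3.51, the most probable radial distance is 18.38.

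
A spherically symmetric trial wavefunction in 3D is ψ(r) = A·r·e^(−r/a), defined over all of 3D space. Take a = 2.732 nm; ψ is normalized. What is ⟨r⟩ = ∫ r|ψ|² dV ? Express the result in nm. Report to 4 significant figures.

⟨r⟩ = ∫ r |ψ|² 4πr² dr over the full domain.
Evaluating both integrals, ⟨r⟩ = 5·a/2.
With a = 2.732, ⟨r⟩ = 6.8300.

⟨r⟩ ≈ 6.830 nm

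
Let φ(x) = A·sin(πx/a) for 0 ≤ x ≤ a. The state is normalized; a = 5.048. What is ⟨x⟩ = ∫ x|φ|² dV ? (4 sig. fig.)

By definition ⟨x⟩ = ∫ x |φ(x)|² dx.
Evaluating both integrals, ⟨x⟩ = a/2.
Putting a = 5.048 gives 2.5240.

⟨x⟩ ≈ 2.524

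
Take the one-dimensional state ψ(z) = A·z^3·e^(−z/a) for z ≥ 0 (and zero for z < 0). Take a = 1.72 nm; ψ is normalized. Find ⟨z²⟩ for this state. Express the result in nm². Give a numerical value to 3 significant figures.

By definition ⟨z²⟩ = ∫ z^2 |ψ(z)|² dz.
Since the A² factors cancel between numerator and denominator, ⟨z²⟩ = 14·a^2.
With a = 1.72, ⟨z^2⟩ = 41.42.

⟨z^2⟩ ≈ 41.4 nm^2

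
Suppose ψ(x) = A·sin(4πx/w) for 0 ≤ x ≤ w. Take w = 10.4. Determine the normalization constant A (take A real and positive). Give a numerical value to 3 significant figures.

The normalization condition is ∫|ψ|² dx = 1 from 0 to w.
Using sin²θ = (1 − cos 2θ)/2, carrying out the integral gives A² · w/2.
Hence A² = 1/[w/2].
Plugging in w = 10.4 yields A = 0.4385.

A ≈ 0.439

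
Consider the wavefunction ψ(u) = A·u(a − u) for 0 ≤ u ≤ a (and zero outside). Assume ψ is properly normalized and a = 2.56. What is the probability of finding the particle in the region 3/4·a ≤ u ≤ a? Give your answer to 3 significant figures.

P ≈ 0.104

The probability is P = ∫ |ψ|² du over [3/4·a, a].
The normalization integral ∫|ψ|²du over the whole domain equals a^5/30·A², and A² cancels in the ratio.
Let t = u/a; then A² and the length scale cancel, so P = ∫_{3/4}^{1} t^2·(1 - t)^2 dt ÷ ∫_{0}^{1} t^2·(1 - t)^2 dt.
An antiderivative of t^2·(1 - t)^2 is t^3·(6·t^2 - 15·t + 10)/30; evaluating from 3/4 to 1 gives ≈ 0.0034505, while the full integral is 1/30.
The result is P = 53/512.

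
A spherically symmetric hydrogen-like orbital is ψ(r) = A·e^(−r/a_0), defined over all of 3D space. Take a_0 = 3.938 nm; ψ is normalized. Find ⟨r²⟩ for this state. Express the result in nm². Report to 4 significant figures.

The expectation value is the |ψ|²-weighted average of r^2: ∫ r^2|ψ|² 4πr² dr.
Since the A² factors cancel between numerator and denominator, ⟨r²⟩ = 3·a_0^2.
With a_0 = 3.938, ⟨r^2⟩ = 46.524.

⟨r^2⟩ ≈ 46.52 nm^2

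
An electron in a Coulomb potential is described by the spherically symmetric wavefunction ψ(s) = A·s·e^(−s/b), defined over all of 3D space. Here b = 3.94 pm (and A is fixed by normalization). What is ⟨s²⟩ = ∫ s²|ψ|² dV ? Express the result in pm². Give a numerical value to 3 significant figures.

By definition ⟨s²⟩ = ∫ s^2 |ψ(s)|² 4πs² ds.
Recall ∫₀^∞ s^m e^(−s/β) ds = m!·β^(m+1), since the A² factors cancel between numerator and denominator, ⟨s²⟩ = 15·b^2/2.
With b = 3.94, ⟨s^2⟩ = 116.4.

⟨s^2⟩ ≈ 116 pm^2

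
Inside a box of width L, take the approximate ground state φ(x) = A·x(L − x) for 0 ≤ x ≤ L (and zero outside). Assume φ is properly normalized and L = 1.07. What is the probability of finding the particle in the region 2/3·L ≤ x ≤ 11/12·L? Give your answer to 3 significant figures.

P ≈ 0.205

|φ|² is the probability density, so P = ∫_{2/3·L}^{11/12·L} |φ|² dx.
Since A² = 1/(L^5/30), this is the region integral divided by the full normalization integral.
In terms of u = x/L (A² and the length scale cancel between numerator and denominator), P = [∫_{2/3}^{11/12} u^2·(1 - u)^2 du] / [∫_{0}^{1} u^2·(1 - u)^2 du].
With ∫ u^2·(1 - u)^2 du = u^3·(6·u^2 - 15·u + 10)/30 + C, the region integral is ≈ 0.0068263 and the full one is 1/30.
This works out to P = 0.2048.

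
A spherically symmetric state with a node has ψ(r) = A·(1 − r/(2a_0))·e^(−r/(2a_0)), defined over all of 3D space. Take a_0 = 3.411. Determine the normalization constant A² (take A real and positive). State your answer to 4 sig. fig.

A^2 ≈ 0.001003

The normalization condition is ∫|ψ|² 4πr² dr = 1 from 0 to ∞.
In 3D with spherical symmetry the volume element is 4πr² dr.
Carrying out the integral gives A² · 8·π·a_0^3.
With a_0 = 3.411: A² = 0.0010026 and A = 0.031663.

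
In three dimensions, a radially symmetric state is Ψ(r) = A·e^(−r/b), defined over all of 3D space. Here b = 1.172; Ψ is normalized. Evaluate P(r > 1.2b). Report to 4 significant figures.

P ≈ 0.5697

Integrate the radial probability density 4πr²|Ψ|² over r > 1.2b.
A² is fixed by ∫₀^∞ 4πr²|Ψ|² dr = 1, i.e. A² = (π·b^3)^(−1).
Substituting u = r/b, A², 4π and the length scale all cancel in the ratio: P = ∫_{1.2}^{∞} u^2·e^(-2·u) du / ∫_{0}^{∞} u^2·e^(-2·u) du.
Using ∫ u^2·e^(-2·u) du = -(2·u^2 + 2·u + 1)·e^(-2·u)/4, the numerator is 157·e^(-12/5)/100 and the denominator is 1/4.
Taking the ratio yields P = 0.56971.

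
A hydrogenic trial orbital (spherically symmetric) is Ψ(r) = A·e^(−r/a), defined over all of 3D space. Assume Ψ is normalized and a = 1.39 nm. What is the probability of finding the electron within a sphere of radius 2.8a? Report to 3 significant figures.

P ≈ 0.918

With dV = 4πr²dr, the probability is ∫|Ψ|² dV over r ≤ 2.8a.
Normalization gives A² = 1/(π·a^3).
In terms of u = r/a (A², 4π and the length scale all cancel between numerator and denominator), P = [∫_{0}^{2.8} u^2·e^(-2·u) du] / [∫_{0}^{∞} u^2·e^(-2·u) du].
With ∫ u^2·e^(-2·u) du = -(2·u^2 + 2·u + 1)·e^(-2·u)/4 + C, the region integral is 1/4 - 557·e^(-28/5)/100 and the full one is 1/4.
Taking the ratio yields P = 0.9176.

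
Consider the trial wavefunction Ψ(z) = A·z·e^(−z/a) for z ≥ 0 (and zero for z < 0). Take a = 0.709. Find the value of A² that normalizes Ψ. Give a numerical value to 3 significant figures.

Normalization requires ∫|Ψ|² dz = 1, integrated from 0 to ∞.
∫|Ψ|² dz = A²·(a^3/4).
So A² = (a^3/4)^(−1).
Substituting a = 0.709 gives A² = 11.22, so A = 3.350.

A^2 ≈ 11.2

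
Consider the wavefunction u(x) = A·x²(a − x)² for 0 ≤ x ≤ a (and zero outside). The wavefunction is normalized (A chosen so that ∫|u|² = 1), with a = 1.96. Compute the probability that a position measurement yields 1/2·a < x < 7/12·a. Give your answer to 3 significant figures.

The probability is P = ∫ |u|² dx over [1/2·a, 7/12·a].
The normalization integral ∫|u|²dx over the whole domain equals a^9/630·A², and A² cancels in the ratio.
In terms of t = x/a (A² and the length scale cancel between numerator and denominator), P = [∫_{1/2}^{7/12} t^4·(1 - t)^4 dt] / [∫_{0}^{1} t^4·(1 - t)^4 dt].
Using ∫ t^4·(1 - t)^4 dt = t^5·(70·t^4 - 315·t^3 + 540·t^2 - 420·t + 126)/630, the numerator is ≈ 0.00031376 and the denominator is 1/630.
Evaluating gives P = 0.1977.

P ≈ 0.198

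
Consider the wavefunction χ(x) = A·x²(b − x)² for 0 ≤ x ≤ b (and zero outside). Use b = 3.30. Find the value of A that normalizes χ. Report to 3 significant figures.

The normalization condition is ∫|χ|² dx = 1 from 0 to b.
Expanding the polynomial and integrating term by term, ∫|χ|² dx = A²·(b^9/630).
Setting this equal to 1 gives A² = 1/(b^9/630).
With b = 3.30: A² = 0.01357 and A = 0.1165.

A ≈ 0.117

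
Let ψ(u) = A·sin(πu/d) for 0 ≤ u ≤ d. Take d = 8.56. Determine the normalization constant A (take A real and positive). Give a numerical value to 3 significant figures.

Require ∫ |ψ|² du = 1 over the whole domain.
The integral (without the A² prefactor) comes out to d/2.
With d = 8.56: A² = 0.2336 and A = 0.4834.

A ≈ 0.483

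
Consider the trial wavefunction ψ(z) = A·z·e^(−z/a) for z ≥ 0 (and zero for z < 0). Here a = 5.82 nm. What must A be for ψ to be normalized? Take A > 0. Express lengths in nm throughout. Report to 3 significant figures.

A ≈ 0.142 nm^(-3/2)

Require ∫ |ψ|² dz = 1 over the whole domain.
Recall ∫₀^∞ z^m e^(−z/β) dz = m!·β^(m+1), ∫|ψ|² dz = A²·(a^3/4).
Substituting a = 5.82 gives A² = 0.02029, so A = 0.1424.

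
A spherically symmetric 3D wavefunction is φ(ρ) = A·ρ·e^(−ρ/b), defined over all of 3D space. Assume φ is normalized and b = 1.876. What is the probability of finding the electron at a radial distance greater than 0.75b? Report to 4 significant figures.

P = ∫ |φ|² 4πρ² dρ over ρ > 0.75b.
The full normalization integral is A²·[3·π·b^5] = 1, fixing A².
In terms of u = ρ/b (A², 4π and the length scale all cancel between numerator and denominator), P = [∫_{0.75}^{∞} u^4·e^(-2·u) du] / [∫_{0}^{∞} u^4·e^(-2·u) du].
Using ∫ u^4·e^(-2·u) du = -(u^4/2 + u^3 + 3·u^2/2 + 3·u/2 + 3/4)·e^(-2·u), the numerator is 1689·e^(-3/2)/512 and the denominator is 3/4.
This evaluates to P = 0.98142.

P ≈ 0.9814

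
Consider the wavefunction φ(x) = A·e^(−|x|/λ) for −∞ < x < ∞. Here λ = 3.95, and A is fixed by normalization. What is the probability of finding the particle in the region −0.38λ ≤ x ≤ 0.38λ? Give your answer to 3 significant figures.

|φ|² is the probability density, so P = ∫_{−0.38λ}^{0.38λ} |φ|² dx.
With A² fixed by ∫|φ|² = 1, i.e. A² = (λ)^(−1), substitute and integrate.
Both integrals are even about x = 0, so only the x ≥ 0 halves are needed (the factors of 2 cancel). Let u = x/λ; then A² and the length scale cancel, so P = ∫_{0}^{0.38} e^(-2·u) du ÷ ∫_{0}^{∞} e^(-2·u) du.
An antiderivative of e^(-2·u) is -e^(-2·u)/2; evaluating from 0 to 0.38 gives 1/2 - e^(-19/25)/2, while the full integral is 1/2.
Evaluating gives P = 0.5323.

P ≈ 0.532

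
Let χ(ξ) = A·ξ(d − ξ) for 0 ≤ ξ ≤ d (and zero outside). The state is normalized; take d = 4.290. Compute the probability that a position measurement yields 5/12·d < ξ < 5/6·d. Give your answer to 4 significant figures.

P ≈ 0.6179

|χ|² is the probability density, so P = ∫_{5/12·d}^{5/6·d} |χ|² dξ.
The normalization integral ∫|χ|²dξ over the whole domain equals d^5/30·A², and A² cancels in the ratio.
Substituting u = ξ/d, A² and the length scale cancel in the ratio: P = ∫_{5/12}^{5/6} u^2·(1 - u)^2 du / ∫_{0}^{1} u^2·(1 - u)^2 du.
Using ∫ u^2·(1 - u)^2 du = u^3·(6·u^2 - 15·u + 10)/30, the numerator is ≈ 0.0205962 and the denominator is 1/30.
Taking the ratio, P = 0.61789.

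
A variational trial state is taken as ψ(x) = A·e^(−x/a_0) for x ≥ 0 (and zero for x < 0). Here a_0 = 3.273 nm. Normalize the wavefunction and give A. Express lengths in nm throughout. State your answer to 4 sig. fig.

A ≈ 0.7817 nm^(-1/2)

Normalization requires ∫|ψ|² dx = 1, integrated from 0 to ∞.
Recall ∫₀^∞ x^m e^(−x/β) dx = m!·β^(m+1), carrying out the integral gives A² · a_0/2.
Substituting a_0 = 3.273 gives A² = 0.61106, so A = 0.78170.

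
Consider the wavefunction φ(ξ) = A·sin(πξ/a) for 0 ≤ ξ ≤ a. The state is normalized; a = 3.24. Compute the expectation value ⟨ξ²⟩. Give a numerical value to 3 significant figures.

⟨ξ^2⟩ ≈ 2.97

The expectation value is the |φ|²-weighted average of ξ^2: ∫ ξ^2|φ|² dξ.
Using sin²θ = (1 − cos 2θ)/2, the ratio of the moment integral to the normalization integral gives ⟨ξ²⟩ = -a^2/(2·π^2) + a^2/3.
Putting a = 3.24 gives 2.967.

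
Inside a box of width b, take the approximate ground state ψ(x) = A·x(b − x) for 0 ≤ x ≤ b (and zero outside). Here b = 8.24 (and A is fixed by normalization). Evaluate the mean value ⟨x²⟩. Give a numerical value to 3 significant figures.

By definition ⟨x²⟩ = ∫ x^2 |ψ(x)|² dx.
Evaluating both integrals, ⟨x²⟩ = 2·b^2/7.
With b = 8.24, ⟨x^2⟩ = 19.40.

⟨x^2⟩ ≈ 19.4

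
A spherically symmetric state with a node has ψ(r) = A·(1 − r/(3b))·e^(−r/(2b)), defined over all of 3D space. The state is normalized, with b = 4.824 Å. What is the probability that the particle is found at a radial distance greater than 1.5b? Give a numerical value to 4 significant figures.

P ≈ 0.7461

P = ∫ |ψ|² 4πr² dr over r > 1.5b.
Normalization gives A² = 1/(8·π·b^3/3).
Let u = r/b; then A², 4π and the length scale all cancel, so P = ∫_{1.5}^{∞} u^2·(1 - u/3)^2·e^(-u) du ÷ ∫_{0}^{∞} u^2·(1 - u/3)^2·e^(-u) du.
Using ∫ u^2·(1 - u/3)^2·e^(-u) du = (-u^4 + 2·u^3 - 3·u^2 - 6·u - 6)·e^(-u)/9, the numerator is 107·e^(-3/2)/48 and the denominator is 2/3.
This evaluates to P = 0.74609.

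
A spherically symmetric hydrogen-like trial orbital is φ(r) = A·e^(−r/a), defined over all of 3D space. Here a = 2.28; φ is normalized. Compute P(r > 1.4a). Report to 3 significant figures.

With dV = 4πr²dr, the probability is ∫|φ|² dV over r > 1.4a.
Normalization gives A² = 1/(π·a^3).
Let u = r/a; then A², 4π and the length scale all cancel, so P = ∫_{1.4}^{∞} u^2·e^(-2·u) du ÷ ∫_{0}^{∞} u^2·e^(-2·u) du.
Using ∫ u^2·e^(-2·u) du = -(2·u^2 + 2·u + 1)·e^(-2·u)/4, the numerator is 193·e^(-14/5)/100 and the denominator is 1/4.
This evaluates to P = 0.4695.

P ≈ 0.469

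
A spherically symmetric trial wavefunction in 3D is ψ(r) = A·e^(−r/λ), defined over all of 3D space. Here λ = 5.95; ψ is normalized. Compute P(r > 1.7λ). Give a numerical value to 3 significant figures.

P ≈ 0.340

P = ∫ |ψ|² 4πr² dr over r > 1.7λ.
Normalization gives A² = 1/(π·λ^3).
In terms of u = r/λ (A², 4π and the length scale all cancel between numerator and denominator), P = [∫_{1.7}^{∞} u^2·e^(-2·u) du] / [∫_{0}^{∞} u^2·e^(-2·u) du].
Using ∫ u^2·e^(-2·u) du = -(2·u^2 + 2·u + 1)·e^(-2·u)/4, the numerator is 509·e^(-17/5)/200 and the denominator is 1/4.
This evaluates to P = 0.3397.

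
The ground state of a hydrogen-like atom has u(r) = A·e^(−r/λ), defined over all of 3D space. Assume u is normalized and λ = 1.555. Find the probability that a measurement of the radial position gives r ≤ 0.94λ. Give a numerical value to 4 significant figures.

P ≈ 0.2909

Integrate the radial probability density 4πr²|u|² over r ≤ 0.94λ.
Normalization gives A² = 1/(π·λ^3).
Substituting t = r/λ, A², 4π and the length scale all cancel in the ratio: P = ∫_{0}^{0.94} t^2·e^(-2·t) dt / ∫_{0}^{∞} t^2·e^(-2·t) dt.
An antiderivative of t^2·e^(-2·t) is -(2·t^2 + 2·t + 1)·e^(-2·t)/4; evaluating from 0 to 0.94 gives 1/4 - 5809·e^(-47/25)/5000, while the full integral is 1/4.
Taking the ratio yields P = 0.29088.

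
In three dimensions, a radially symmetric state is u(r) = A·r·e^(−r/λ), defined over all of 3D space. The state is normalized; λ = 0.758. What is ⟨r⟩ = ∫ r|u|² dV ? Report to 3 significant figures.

⟨r⟩ = ∫ r |u|² 4πr² dr over the full domain.
Using ∫₀^∞ rⁿ e^(−αr) dr = n!/αⁿ⁺¹, evaluating both integrals, ⟨r⟩ = 5·λ/2.
With λ = 0.758, ⟨r⟩ = 1.895.

⟨r⟩ ≈ 1.90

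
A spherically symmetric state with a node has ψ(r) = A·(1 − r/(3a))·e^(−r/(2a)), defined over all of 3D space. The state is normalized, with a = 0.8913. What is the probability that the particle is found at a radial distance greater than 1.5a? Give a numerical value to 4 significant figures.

P ≈ 0.7461

Integrate the radial probability density 4πr²|ψ|² over r > 1.5a.
The full normalization integral is A²·[8·π·a^3/3] = 1, fixing A².
In terms of u = r/a (A², 4π and the length scale all cancel between numerator and denominator), P = [∫_{1.5}^{∞} u^2·(1 - u/3)^2·e^(-u) du] / [∫_{0}^{∞} u^2·(1 - u/3)^2·e^(-u) du].
With ∫ u^2·(1 - u/3)^2·e^(-u) du = (-u^4 + 2·u^3 - 3·u^2 - 6·u - 6)·e^(-u)/9 + C, the region integral is 107·e^(-3/2)/48 and the full one is 2/3.
This evaluates to P = 0.74609.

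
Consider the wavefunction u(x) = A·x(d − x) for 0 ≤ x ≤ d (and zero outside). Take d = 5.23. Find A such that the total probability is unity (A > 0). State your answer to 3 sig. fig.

A ≈ 0.0876

The normalization condition is ∫|u|² dx = 1 from 0 to d.
Expanding the polynomial and integrating term by term, ∫|u|² dx = A²·(d^5/30).
So A² = (d^5/30)^(−1).
Substituting d = 5.23 gives A² = 0.007667, so A = 0.08756.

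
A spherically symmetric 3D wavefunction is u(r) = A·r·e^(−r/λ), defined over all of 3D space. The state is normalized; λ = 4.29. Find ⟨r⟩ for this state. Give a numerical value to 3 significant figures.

The expectation value is the |u|²-weighted average of r: ∫ r|u|² 4πr² dr.
Using ∫₀^∞ rⁿ e^(−αr) dr = n!/αⁿ⁺¹, evaluating both integrals, ⟨r⟩ = 5·λ/2.
With λ = 4.29, ⟨r⟩ = 10.73.

⟨r⟩ ≈ 10.7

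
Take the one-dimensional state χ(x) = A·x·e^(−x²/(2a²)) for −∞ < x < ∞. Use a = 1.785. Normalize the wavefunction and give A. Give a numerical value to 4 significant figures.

Require ∫ |χ|² dx = 1 over the whole domain.
The integral (without the A² prefactor) comes out to √(π)·a^3/2.
Substituting a = 1.785 gives A² = 0.19840, so A = 0.44542.

A ≈ 0.4454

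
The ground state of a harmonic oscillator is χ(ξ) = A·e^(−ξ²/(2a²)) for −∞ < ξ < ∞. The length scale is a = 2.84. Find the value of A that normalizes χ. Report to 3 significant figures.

A ≈ 0.446

The normalization condition is ∫|χ|² dξ = 1 from −∞ to ∞.
Using the Gaussian integral ∫_{−∞}^{∞} e^(−αξ²) dξ = √(π/α), ∫|χ|² dξ = A²·(√(π)·a).
Setting this equal to 1 gives A² = 1/(√(π)·a).
Plugging in a = 2.84 yields A = 0.4457.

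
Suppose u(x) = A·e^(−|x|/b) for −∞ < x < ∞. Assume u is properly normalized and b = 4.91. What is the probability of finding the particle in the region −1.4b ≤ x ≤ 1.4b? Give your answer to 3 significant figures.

P = ∫_{−1.4b}^{1.4b} |u(x)|² dx.
The normalization integral ∫|u|²dx over the whole domain equals b·A², and A² cancels in the ratio.
By symmetry take twice the x ≥ 0 contribution in numerator and denominator; the 2's cancel. Let t = x/b; then A² and the length scale cancel, so P = ∫_{0}^{1.4} e^(-2·t) dt ÷ ∫_{0}^{∞} e^(-2·t) dt.
With ∫ e^(-2·t) dt = -e^(-2·t)/2 + C, the region integral is 1/2 - e^(-14/5)/2 and the full one is 1/2.
Taking the ratio, P = 0.9392.

P ≈ 0.939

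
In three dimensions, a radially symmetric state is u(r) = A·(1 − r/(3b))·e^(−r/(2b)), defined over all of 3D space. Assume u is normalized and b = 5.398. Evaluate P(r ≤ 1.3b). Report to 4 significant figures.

P ≈ 0.2127

With dV = 4πr²dr, the probability is ∫|u|² dV over r ≤ 1.3b.
Normalization gives A² = 1/(8·π·b^3/3).
In terms of t = r/b (A², 4π and the length scale all cancel between numerator and denominator), P = [∫_{0}^{1.3} t^2·(1 - t/3)^2·e^(-t) dt] / [∫_{0}^{∞} t^2·(1 - t/3)^2·e^(-t) dt].
With ∫ t^2·(1 - t/3)^2·e^(-t) dt = (-t^4 + 2·t^3 - 3·t^2 - 6·t - 6)·e^(-t)/9 + C, the region integral is ≈ 0.141828 and the full one is 2/3.
Taking the ratio yields P = 0.21274.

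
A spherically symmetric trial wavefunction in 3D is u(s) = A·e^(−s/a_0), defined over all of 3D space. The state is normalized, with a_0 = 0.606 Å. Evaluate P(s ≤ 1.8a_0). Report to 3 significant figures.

P ≈ 0.697

Integrate the radial probability density 4πs²|u|² over s ≤ 1.8a_0.
The full normalization integral is A²·[π·a_0^3] = 1, fixing A².
Substituting t = s/a_0, A², 4π and the length scale all cancel in the ratio: P = ∫_{0}^{1.8} t^2·e^(-2·t) dt / ∫_{0}^{∞} t^2·e^(-2·t) dt.
Using ∫ t^2·e^(-2·t) dt = -(2·t^2 + 2·t + 1)·e^(-2·t)/4, the numerator is 1/4 - 277·e^(-18/5)/100 and the denominator is 1/4.
This evaluates to P = 0.6973.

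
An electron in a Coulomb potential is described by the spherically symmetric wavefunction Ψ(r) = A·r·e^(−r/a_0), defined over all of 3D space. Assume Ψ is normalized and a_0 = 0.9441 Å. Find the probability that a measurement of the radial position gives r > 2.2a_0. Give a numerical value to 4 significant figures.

P = ∫ |Ψ|² 4πr² dr over r > 2.2a_0.
The full normalization integral is A²·[3·π·a_0^5] = 1, fixing A².
Substituting u = r/a_0, A², 4π and the length scale all cancel in the ratio: P = ∫_{2.2}^{∞} u^4·e^(-2·u) du / ∫_{0}^{∞} u^4·e^(-2·u) du.
An antiderivative of u^4·e^(-2·u) is -(u^4/2 + u^3 + 3·u^2/2 + 3·u/2 + 3/4)·e^(-2·u); evaluating from 2.2 to ∞ gives ≈ 0.413388, while the full integral is 3/4.
This evaluates to P = 0.55118.

P ≈ 0.5512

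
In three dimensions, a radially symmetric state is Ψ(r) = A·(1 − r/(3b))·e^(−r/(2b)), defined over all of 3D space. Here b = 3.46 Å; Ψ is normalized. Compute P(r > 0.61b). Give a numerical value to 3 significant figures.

P ≈ 0.947

With dV = 4πr²dr, the probability is ∫|Ψ|² dV over r > 0.61b.
The full normalization integral is A²·[8·π·b^3/3] = 1, fixing A².
Substituting u = r/b, A², 4π and the length scale all cancel in the ratio: P = ∫_{0.61}^{∞} u^2·(1 - u/3)^2·e^(-u) du / ∫_{0}^{∞} u^2·(1 - u/3)^2·e^(-u) du.
An antiderivative of u^2·(1 - u/3)^2·e^(-u) is (-u^4 + 2·u^3 - 3·u^2 - 6·u - 6)·e^(-u)/9; evaluating from 0.61 to ∞ gives ≈ 0.63154, while the full integral is 2/3.
The region integral divided by the full integral gives P = 0.9473.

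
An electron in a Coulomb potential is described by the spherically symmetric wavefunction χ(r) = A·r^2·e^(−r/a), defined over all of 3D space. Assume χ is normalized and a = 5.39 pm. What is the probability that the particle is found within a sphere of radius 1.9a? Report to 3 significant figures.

With dV = 4πr²dr, the probability is ∫|χ|² dV over r ≤ 1.9a.
A² is fixed by ∫₀^∞ 4πr²|χ|² dr = 1, i.e. A² = (45·π·a^7/2)^(−1).
In terms of u = r/a (A², 4π and the length scale all cancel between numerator and denominator), P = [∫_{0}^{1.9} u^6·e^(-2·u) du] / [∫_{0}^{∞} u^6·e^(-2·u) du].
With ∫ u^6·e^(-2·u) du = -(4·u^6 + 12·u^5 + 30·u^4 + 60·u^3 + 90·u^2 + 90·u + 45)·e^(-2·u)/8 + C, the region integral is ≈ 0.51127 and the full one is 45/8.
This evaluates to P = 0.09089.

P ≈ 0.0909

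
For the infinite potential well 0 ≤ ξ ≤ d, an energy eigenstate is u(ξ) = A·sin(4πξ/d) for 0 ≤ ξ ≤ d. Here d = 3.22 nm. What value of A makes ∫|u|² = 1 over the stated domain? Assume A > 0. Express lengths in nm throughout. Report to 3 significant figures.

We need A² ∫|f|² dξ = 1, taking the integral from 0 to d.
With ∫₀^d sin²(nπξ/d) dξ = d/2, the integral (without the A² prefactor) comes out to d/2.
Setting this equal to 1 gives A² = 1/(d/2).
With d = 3.22: A² = 0.6211 and A = 0.7881.

A ≈ 0.788 nm^(-1/2)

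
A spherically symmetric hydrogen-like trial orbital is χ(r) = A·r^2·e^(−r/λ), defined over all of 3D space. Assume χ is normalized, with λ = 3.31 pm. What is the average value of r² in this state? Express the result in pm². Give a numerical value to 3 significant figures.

The expectation value is the |χ|²-weighted average of r^2: ∫ r^2|χ|² 4πr² dr.
Recall ∫₀^∞ r^m e^(−r/β) dr = m!·β^(m+1), evaluating both integrals, ⟨r²⟩ = 14·λ^2.
With λ = 3.31, ⟨r^2⟩ = 153.4.

⟨r^2⟩ ≈ 153 pm^2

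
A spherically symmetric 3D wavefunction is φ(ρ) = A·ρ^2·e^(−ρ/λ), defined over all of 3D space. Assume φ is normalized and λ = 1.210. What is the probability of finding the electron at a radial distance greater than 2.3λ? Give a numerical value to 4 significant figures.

P = ∫ |φ|² 4πρ² dρ over ρ > 2.3λ.
A² is fixed by ∫₀^∞ 4πρ²|φ|² dρ = 1, i.e. A² = (45·π·λ^7/2)^(−1).
Let u = ρ/λ; then A², 4π and the length scale all cancel, so P = ∫_{2.3}^{∞} u^6·e^(-2·u) du ÷ ∫_{0}^{∞} u^6·e^(-2·u) du.
Using ∫ u^6·e^(-2·u) du = -(4·u^6 + 12·u^5 + 30·u^4 + 60·u^3 + 90·u^2 + 90·u + 45)·e^(-2·u)/8, the numerator is ≈ 4.60141 and the denominator is 45/8.
The region integral divided by the full integral gives P = 0.81803.

P ≈ 0.8180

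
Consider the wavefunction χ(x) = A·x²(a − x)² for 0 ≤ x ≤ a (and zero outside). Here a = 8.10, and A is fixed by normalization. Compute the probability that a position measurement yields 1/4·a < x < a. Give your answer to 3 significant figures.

P ≈ 0.951

P = ∫_{1/4·a}^{a} |χ(x)|² dx.
Since A² = 1/(a^9/630), this is the region integral divided by the full normalization integral.
In terms of u = x/a (A² and the length scale cancel between numerator and denominator), P = [∫_{1/4}^{1} u^4·(1 - u)^4 du] / [∫_{0}^{1} u^4·(1 - u)^4 du].
An antiderivative of u^4·(1 - u)^4 is u^5·(70·u^4 - 315·u^3 + 540·u^2 - 420·u + 126)/630; evaluating from 1/4 to 1 gives ≈ 0.0015096, while the full integral is 1/630.
Taking the ratio, P = 0.9511.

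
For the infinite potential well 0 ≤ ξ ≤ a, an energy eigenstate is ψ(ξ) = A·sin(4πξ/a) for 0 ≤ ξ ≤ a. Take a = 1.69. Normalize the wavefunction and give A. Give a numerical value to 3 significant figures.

A ≈ 1.09

Normalization requires ∫|ψ|² dξ = 1, integrated from 0 to a.
With ∫₀^a sin²(nπξ/a) dξ = a/2, the integral (without the A² prefactor) comes out to a/2.
So A² = (a/2)^(−1).
Plugging in a = 1.69 yields A = 1.088.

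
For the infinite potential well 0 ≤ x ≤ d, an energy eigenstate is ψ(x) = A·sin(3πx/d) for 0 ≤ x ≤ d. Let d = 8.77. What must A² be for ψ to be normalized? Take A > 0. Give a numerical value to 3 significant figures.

A^2 ≈ 0.228

Normalization requires ∫|ψ|² dx = 1, integrated from 0 to d.
∫|ψ|² dx = A²·(d/2).
Plugging in d = 8.77 yields A = 0.4775.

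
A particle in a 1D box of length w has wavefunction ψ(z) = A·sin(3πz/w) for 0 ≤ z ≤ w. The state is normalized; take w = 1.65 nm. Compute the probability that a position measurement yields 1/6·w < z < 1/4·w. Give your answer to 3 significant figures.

The probability is P = ∫ |ψ|² dz over [1/6·w, 1/4·w].
With A² fixed by ∫|ψ|² = 1, i.e. A² = (w/2)^(−1), substitute and integrate.
Substituting u = z/w, A² and the length scale cancel in the ratio: P = ∫_{1/6}^{1/4} sin(3·π·u)^2 du / ∫_{0}^{1} sin(3·π·u)^2 du.
Using ∫ sin(3·π·u)^2 du = u/2 - sin(6·π·u)/(12·π), the numerator is 1/(12·π) + 1/24 and the denominator is 1/2.
This works out to P = (2 + π)/(12·π).

P ≈ 0.136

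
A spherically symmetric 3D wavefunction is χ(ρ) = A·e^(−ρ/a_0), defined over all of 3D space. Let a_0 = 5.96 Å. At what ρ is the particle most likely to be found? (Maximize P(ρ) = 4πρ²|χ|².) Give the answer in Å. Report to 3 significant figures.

ρ ≈ 5.96 Å

Differentiate P(ρ) = 4πρ²|χ|² with respect to ρ and set to zero.
This gives ρ = a_0.
With a_0 = 5.96, the most probable radial distance is 5.960 Å.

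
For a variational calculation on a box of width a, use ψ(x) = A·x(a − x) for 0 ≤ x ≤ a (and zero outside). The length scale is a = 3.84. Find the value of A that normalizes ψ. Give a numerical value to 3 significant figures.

Normalization requires ∫|ψ|² dx = 1, integrated from 0 to a.
With ψ = A·x(a − x), the integral evaluates to A²·[a^5/30].
Setting this equal to 1 gives A² = 1/(a^5/30).
With a = 3.84: A² = 0.03593 and A = 0.1896.

A ≈ 0.190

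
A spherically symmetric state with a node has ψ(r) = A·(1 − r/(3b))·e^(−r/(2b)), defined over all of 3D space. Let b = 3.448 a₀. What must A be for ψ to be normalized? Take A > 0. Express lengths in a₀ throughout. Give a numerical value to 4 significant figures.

The normalization condition is ∫|ψ|² 4πr² dr = 1 from 0 to ∞.
The angular integral contributes 4π, leaving ∫₀^∞ r²|ψ|² dr.
With ∫₀^∞ r^4 e^(−αr) dr = 4!/α^5, ∫|ψ|² 4πr² dr = A²·(8·π·b^3/3).
Substituting b = 3.448 gives A² = 0.0029119, so A = 0.053962.

A ≈ 0.05396 a₀^(-3/2)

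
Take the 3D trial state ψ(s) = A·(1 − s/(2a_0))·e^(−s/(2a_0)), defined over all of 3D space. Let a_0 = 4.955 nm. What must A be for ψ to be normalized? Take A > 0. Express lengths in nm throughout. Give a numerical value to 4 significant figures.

A ≈ 0.01808 nm^(-3/2)

We need A² ∫|f|² 4πs² ds = 1, taking the integral from 0 to ∞.
Carrying out the integral gives A² · 8·π·a_0^3.
With a_0 = 4.955: A² = 0.00032706 and A = 0.018085.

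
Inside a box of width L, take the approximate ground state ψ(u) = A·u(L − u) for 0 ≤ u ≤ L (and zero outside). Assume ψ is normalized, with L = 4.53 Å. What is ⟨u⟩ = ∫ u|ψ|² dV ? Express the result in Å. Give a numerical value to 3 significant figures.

The expectation value is the |ψ|²-weighted average of u: ∫ u|ψ|² du.
Evaluating both integrals, ⟨u⟩ = L/2.
Putting L = 4.53 gives 2.265.

⟨u⟩ ≈ 2.27 Å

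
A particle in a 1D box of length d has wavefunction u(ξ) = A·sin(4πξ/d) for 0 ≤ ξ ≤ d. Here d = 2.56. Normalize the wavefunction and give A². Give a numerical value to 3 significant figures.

We need A² ∫|f|² dξ = 1, taking the integral from 0 to d.
With ∫₀^d sin²(nπξ/d) dξ = d/2, the integral (without the A² prefactor) comes out to d/2.
Setting this equal to 1 gives A² = 1/(d/2).
Substituting d = 2.56 gives A² = 0.7813, so A = 0.8839.

A^2 ≈ 0.781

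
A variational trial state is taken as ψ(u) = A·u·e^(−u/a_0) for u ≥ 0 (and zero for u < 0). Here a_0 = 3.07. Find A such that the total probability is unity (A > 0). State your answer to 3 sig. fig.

A ≈ 0.372

The normalization condition is ∫|ψ|² du = 1 from 0 to ∞.
With ψ = A·u·e^(−u/a_0), the integral evaluates to A²·[a_0^3/4].
Hence A² = 1/[a_0^3/4].
Plugging in a_0 = 3.07 yields A = 0.3718.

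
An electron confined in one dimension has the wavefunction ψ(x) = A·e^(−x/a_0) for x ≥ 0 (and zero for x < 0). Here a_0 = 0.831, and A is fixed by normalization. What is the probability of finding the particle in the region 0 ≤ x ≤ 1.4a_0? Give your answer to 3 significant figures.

P ≈ 0.939

P = ∫_{0}^{1.4a_0} |ψ(x)|² dx.
With A² fixed by ∫|ψ|² = 1, i.e. A² = (a_0/2)^(−1), substitute and integrate.
In terms of u = x/a_0 (A² and the length scale cancel between numerator and denominator), P = [∫_{0}^{1.4} e^(-2·u) du] / [∫_{0}^{∞} e^(-2·u) du].
An antiderivative of e^(-2·u) is -e^(-2·u)/2; evaluating from 0 to 1.4 gives 1/2 - e^(-14/5)/2, while the full integral is 1/2.
Evaluating gives P = 0.9392.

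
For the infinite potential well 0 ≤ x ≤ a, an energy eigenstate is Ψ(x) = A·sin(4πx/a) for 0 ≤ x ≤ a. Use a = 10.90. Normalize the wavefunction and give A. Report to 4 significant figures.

A ≈ 0.4284

Normalization requires ∫|Ψ|² dx = 1, integrated from 0 to a.
The integral (without the A² prefactor) comes out to a/2.
Substituting a = 10.90 gives A² = 0.18349, so A = 0.42835.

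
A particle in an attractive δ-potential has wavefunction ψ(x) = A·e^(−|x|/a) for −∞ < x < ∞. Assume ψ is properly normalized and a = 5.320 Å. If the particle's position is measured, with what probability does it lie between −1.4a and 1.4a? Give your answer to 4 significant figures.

|ψ|² is the probability density, so P = ∫_{−1.4a}^{1.4a} |ψ|² dx.
The normalization integral ∫|ψ|²dx over the whole domain equals a·A², and A² cancels in the ratio.
By symmetry take twice the x ≥ 0 contribution in numerator and denominator; the 2's cancel. Substituting u = x/a, A² and the length scale cancel in the ratio: P = ∫_{0}^{1.4} e^(-2·u) du / ∫_{0}^{∞} e^(-2·u) du.
An antiderivative of e^(-2·u) is -e^(-2·u)/2; evaluating from 0 to 1.4 gives 1/2 - e^(-14/5)/2, while the full integral is 1/2.
This works out to P = 0.93919.

P ≈ 0.9392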